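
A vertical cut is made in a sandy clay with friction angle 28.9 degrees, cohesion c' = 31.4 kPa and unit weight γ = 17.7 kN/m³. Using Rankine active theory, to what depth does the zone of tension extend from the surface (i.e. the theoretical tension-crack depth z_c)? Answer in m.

K_a = tan²(45° − 28.9°/2) = 0.3484; √K_a = 0.5902.
The active pressure is zero where K_a γ z = 2c√K_a, so z_c = 2c/(γ√K_a) = 2×31.4/(17.7×0.5902) = 6.011 m.

6.01 m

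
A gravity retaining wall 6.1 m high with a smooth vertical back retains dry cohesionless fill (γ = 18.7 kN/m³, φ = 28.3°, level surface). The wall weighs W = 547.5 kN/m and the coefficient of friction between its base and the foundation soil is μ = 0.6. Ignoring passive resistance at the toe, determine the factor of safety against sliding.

2.65

K_a = tan²(45° − 28.3°/2) = 0.3568.
P_a = ½K_aγH² = 0.5×0.3568×18.7×6.1² = 124.1 kN/m, acting at H/3 = 2.033 m above the base.
FS_sliding = μW / P_a = 0.6×547.5 / 124.1 = 2.647.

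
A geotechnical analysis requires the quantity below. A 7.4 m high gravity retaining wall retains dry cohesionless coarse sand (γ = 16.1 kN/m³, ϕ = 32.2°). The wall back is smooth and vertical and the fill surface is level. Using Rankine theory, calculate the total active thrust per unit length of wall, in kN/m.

134 kN/m

K_a = tan²(45° − φ/2) = 0.3047.
P_a = ½ K_a γ H² = 0.5 × 0.3047 × 16.1 × 7.4² = 134.3 kN/m.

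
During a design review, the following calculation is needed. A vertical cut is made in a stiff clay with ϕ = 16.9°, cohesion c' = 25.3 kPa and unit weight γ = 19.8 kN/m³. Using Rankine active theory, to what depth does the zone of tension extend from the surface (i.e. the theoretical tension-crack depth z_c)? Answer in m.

3.45 m

K_a = tan²(45° − 16.9°/2) = 0.5495; √K_a = 0.7413.
The active pressure is zero where K_a γ z = 2c√K_a, so z_c = 2c/(γ√K_a) = 2×25.3/(19.8×0.7413) = 3.447 m.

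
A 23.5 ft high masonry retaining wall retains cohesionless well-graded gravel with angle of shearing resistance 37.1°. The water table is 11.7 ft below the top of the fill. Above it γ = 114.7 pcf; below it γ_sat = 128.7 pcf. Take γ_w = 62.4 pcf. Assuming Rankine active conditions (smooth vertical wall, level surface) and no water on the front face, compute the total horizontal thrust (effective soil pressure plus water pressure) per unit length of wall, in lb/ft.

K_a = tan²(45° − φ/2) = 0.2475.
γ' = 128.7 − 62.4 = 66.30 pcf. Depth below WT = 11.8 ft.
σ'_h at WT = K_a γ d_w = 332.1 psf; at base = 332.1 + K_a γ' × 11.8 = 525.8 psf.
P₁ (0–11.7 ft) = ½×332.1×11.7 = 1943. P₂ (11.7–23.5 ft) = ½(332.1+525.8)×11.8 = 5062.
P_w = ½ γ_w h₂² = 0.5×62.4×11.8² = 4344. Total = 1943+5062+4344 = 11350 lb/ft.

11300 lb/ft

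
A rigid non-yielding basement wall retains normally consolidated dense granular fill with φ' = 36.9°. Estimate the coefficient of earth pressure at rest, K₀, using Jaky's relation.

K₀ = 1 − sin φ' = 1 − sin 36.9° = 0.3996.

0.400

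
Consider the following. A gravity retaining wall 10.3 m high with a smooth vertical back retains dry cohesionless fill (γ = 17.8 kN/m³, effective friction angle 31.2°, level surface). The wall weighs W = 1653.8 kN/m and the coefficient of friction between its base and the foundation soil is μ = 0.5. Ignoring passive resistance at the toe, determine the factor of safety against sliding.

K_a = tan²(45° − 31.2°/2) = 0.3175.
P_a = ½K_aγH² = 0.5×0.3175×17.8×10.3² = 299.8 kN/m, acting at H/3 = 3.433 m above the base.
FS_sliding = μW / P_a = 0.5×1653.8 / 299.8 = 2.758.

2.76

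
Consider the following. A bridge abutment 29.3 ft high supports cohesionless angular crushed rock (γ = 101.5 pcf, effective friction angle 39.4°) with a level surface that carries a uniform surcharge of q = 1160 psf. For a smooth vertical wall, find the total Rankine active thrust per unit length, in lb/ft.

K_a = tan²(45° − φ/2) = 0.2234.
Soil triangle: ½ K_a γ H² = 0.5×0.2234×101.5×29.3² = 9735 lb/ft.
Surcharge rectangle: K_a q H = 0.2234×1160×29.3 = 7594 lb/ft.
Total = 9735 + 7594 = 17330 lb/ft.

17300 lb/ft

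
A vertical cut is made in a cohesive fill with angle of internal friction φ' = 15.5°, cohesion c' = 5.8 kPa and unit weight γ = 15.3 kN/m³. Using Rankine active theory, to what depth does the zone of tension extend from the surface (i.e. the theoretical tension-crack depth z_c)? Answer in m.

0.997 m

K_a = tan²(45° − 15.5°/2) = 0.5782; √K_a = 0.7604.
The active pressure is zero where K_a γ z = 2c√K_a, so z_c = 2c/(γ√K_a) = 2×5.8/(15.3×0.7604) = 0.9970 m.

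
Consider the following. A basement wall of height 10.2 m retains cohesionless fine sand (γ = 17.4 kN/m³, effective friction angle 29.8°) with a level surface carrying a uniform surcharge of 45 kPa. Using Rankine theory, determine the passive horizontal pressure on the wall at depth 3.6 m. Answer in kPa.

320 kPa

K_p = (1 + sin φ)/(1 − sin φ) = 2.976.
σ_v = γz + q = 17.4 × 3.6 + 45 = 107.6 kPa.
σ_h = K_p σ_v = 2.976 × 107.6 = 320.3 kPa.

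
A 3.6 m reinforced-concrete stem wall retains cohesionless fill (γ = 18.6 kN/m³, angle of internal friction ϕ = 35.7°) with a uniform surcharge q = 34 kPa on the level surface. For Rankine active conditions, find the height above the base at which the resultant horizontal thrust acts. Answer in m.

1.50 m

K_a = 0.2630.
Triangular part P₁ = ½K_aγH² = 31.70 at H/3 = 1.200 m; rectangular part P₂ = K_a q H = 32.19 at H/2 = 1.800 m.
ȳ = (P₁·1.200 + P₂·1.800)/(P₁+P₂) = 1.502 m.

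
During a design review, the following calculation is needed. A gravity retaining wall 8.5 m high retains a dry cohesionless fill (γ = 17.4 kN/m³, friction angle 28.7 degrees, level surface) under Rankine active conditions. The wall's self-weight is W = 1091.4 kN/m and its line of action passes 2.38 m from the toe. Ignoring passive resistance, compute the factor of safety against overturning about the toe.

K_a = tan²(45° − 28.7°/2) = 0.3511.
P_a = ½K_aγH² = 0.5×0.3511×17.4×8.5² = 220.7 kN/m, acting at H/3 = 2.833 m above the base.
Overturning moment M_o = P_a × H/3 = 220.7 × 2.833 = 625.4.
Resisting moment M_r = W × 2.38 = 1091.4 × 2.38 = 2598.
FS_overturning = M_r/M_o = 2598/625.4 = 4.154.

4.15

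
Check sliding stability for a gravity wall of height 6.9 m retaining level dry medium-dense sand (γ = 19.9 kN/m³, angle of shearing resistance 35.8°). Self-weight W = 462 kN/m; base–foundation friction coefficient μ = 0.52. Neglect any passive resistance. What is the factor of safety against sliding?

1.94

K_a = tan²(45° − 35.8°/2) = 0.2619.
P_a = ½K_aγH² = 0.5×0.2619×19.9×6.9² = 124.0 kN/m, acting at H/3 = 2.300 m above the base.
FS_sliding = μW / P_a = 0.52×462 / 124.0 = 1.937.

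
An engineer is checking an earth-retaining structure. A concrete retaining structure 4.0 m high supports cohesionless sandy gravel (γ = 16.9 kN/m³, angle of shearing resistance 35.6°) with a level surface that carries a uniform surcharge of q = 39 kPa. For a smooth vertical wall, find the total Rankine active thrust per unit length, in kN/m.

K_a = tan²(45° − φ/2) = 0.2641.
Soil triangle: ½ K_a γ H² = 0.5×0.2641×16.9×4.0² = 35.71 kN/m.
Surcharge rectangle: K_a q H = 0.2641×39×4.0 = 41.20 kN/m.
Total = 35.71 + 41.20 = 76.91 kN/m.

76.9 kN/m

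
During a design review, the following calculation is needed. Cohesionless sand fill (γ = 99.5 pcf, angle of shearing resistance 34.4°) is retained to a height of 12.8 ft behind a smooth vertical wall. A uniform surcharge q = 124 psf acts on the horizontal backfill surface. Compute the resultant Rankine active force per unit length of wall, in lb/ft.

2710 lb/ft

K_a = tan²(45° − φ/2) = 0.2780.
Soil triangle: ½ K_a γ H² = 0.5×0.2780×99.5×12.8² = 2266 lb/ft.
Surcharge rectangle: K_a q H = 0.2780×124×12.8 = 441.2 lb/ft.
Total = 2266 + 441.2 = 2707 lb/ft.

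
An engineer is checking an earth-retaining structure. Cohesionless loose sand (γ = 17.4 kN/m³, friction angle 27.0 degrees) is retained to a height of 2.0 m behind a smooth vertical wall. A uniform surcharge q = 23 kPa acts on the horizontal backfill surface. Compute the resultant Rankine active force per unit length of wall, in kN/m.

K_a = tan²(45° − φ/2) = 0.3755.
Soil triangle: ½ K_a γ H² = 0.5×0.3755×17.4×2.0² = 13.07 kN/m.
Surcharge rectangle: K_a q H = 0.3755×23×2.0 = 17.27 kN/m.
Total = 13.07 + 17.27 = 30.34 kN/m.

30.3 kN/m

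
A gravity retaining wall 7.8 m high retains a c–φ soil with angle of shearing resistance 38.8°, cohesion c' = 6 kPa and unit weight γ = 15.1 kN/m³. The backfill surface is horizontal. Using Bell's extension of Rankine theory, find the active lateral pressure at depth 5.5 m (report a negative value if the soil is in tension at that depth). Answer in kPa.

K_a = (1 − sin φ)/(1 + sin φ) = 0.2296.
σ_a = K_a γ z − 2c√K_a = 0.2296×15.1×5.5 − 2×6×0.4791 = 13.32 kPa.

13.3 kPa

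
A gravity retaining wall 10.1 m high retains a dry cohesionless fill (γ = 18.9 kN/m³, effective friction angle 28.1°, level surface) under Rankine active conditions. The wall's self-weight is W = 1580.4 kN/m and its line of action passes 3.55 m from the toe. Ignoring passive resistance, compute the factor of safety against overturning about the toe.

K_a = tan²(45° − 28.1°/2) = 0.3596.
P_a = ½K_aγH² = 0.5×0.3596×18.9×10.1² = 346.7 kN/m, acting at H/3 = 3.367 m above the base.
Overturning moment M_o = P_a × H/3 = 346.7 × 3.367 = 1167.
Resisting moment M_r = W × 3.55 = 1580.4 × 3.55 = 5610.
FS_overturning = M_r/M_o = 5610/1167 = 4.807.

4.81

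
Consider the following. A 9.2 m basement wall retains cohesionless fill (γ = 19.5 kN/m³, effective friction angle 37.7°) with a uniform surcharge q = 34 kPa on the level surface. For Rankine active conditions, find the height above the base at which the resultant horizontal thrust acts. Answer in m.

K_a = 0.2411.
Triangular part P₁ = ½K_aγH² = 198.9 at H/3 = 3.067 m; rectangular part P₂ = K_a q H = 75.40 at H/2 = 4.600 m.
ȳ = (P₁·3.067 + P₂·4.600)/(P₁+P₂) = 3.488 m.

3.49 m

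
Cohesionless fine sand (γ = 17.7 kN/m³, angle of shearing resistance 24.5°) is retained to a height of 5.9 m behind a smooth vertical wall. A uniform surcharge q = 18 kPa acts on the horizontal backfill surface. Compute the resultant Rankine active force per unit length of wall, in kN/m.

171 kN/m

K_a = tan²(45° − φ/2) = 0.4137.
Soil triangle: ½ K_a γ H² = 0.5×0.4137×17.7×5.9² = 127.5 kN/m.
Surcharge rectangle: K_a q H = 0.4137×18×5.9 = 43.94 kN/m.
Total = 127.5 + 43.94 = 171.4 kN/m.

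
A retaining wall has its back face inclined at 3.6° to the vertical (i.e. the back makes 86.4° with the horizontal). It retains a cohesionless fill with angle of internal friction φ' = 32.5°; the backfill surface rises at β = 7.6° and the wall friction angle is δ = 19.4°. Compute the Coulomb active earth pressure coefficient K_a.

0.326

K_a = sin²(α+φ) / [sin²α · sin(α−δ) · (1 + √{sin(φ+δ)sin(φ−β) / (sin(α−δ)sin(α+β))})²].
With α = 86.4°, φ = 32.5°, δ = 19.4°, β = 7.6°: K_a = 0.3263.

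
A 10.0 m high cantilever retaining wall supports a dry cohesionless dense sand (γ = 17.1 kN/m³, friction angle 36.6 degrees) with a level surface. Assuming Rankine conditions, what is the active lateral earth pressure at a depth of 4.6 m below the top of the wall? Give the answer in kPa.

K_a = (1 − sin φ)/(1 + sin φ) = 0.2530.
σ_h = K_a γ z = 0.2530 × 17.1 × 4.6 = 19.90 kPa.

19.9 kPa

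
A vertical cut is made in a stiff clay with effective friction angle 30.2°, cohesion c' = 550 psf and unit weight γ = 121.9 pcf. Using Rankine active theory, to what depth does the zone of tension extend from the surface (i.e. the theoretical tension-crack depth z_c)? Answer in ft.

K_a = tan²(45° − 30.2°/2) = 0.3307; √K_a = 0.5750.
The active pressure is zero where K_a γ z = 2c√K_a, so z_c = 2c/(γ√K_a) = 2×550/(121.9×0.5750) = 15.69 ft.

15.7 ft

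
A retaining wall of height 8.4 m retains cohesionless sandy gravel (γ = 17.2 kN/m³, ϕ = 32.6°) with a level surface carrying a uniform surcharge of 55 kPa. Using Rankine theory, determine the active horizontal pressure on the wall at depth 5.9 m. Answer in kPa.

K_a = (1 − sin φ)/(1 + sin φ) = 0.2997.
σ_v = γz + q = 17.2 × 5.9 + 55 = 156.5 kPa.
σ_h = K_a σ_v = 0.2997 × 156.5 = 46.90 kPa.

46.9 kPa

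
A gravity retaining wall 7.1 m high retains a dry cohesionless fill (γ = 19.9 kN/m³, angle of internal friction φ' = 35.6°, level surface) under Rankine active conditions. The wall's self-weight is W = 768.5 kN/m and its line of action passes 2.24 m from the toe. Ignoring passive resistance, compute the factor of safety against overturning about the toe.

5.49

K_a = tan²(45° − 35.6°/2) = 0.2641.
P_a = ½K_aγH² = 0.5×0.2641×19.9×7.1² = 132.5 kN/m, acting at H/3 = 2.367 m above the base.
Overturning moment M_o = P_a × H/3 = 132.5 × 2.367 = 313.5.
Resisting moment M_r = W × 2.24 = 768.5 × 2.24 = 1721.
FS_overturning = M_r/M_o = 1721/313.5 = 5.490.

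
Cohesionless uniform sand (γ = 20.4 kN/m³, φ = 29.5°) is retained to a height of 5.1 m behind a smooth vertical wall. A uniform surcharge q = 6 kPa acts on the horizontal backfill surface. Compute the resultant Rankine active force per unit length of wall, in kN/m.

101 kN/m

K_a = tan²(45° − φ/2) = 0.3401.
Soil triangle: ½ K_a γ H² = 0.5×0.3401×20.4×5.1² = 90.23 kN/m.
Surcharge rectangle: K_a q H = 0.3401×6×5.1 = 10.41 kN/m.
Total = 90.23 + 10.41 = 100.6 kN/m.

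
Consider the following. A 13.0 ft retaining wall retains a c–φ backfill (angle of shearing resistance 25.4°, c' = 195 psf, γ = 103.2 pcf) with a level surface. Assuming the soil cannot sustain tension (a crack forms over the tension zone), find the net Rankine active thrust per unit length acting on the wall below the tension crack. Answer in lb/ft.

K_a = 0.3996; √K_a = 0.6322.
Tension-crack depth z_c = 2c/(γ√K_a) = 2×195/(103.2×0.6322) = 5.978 ft.
σ_a at base = K_a γ H − 2c√K_a = 0.3996×103.2×13.0 − 2×195×0.6322 = 289.6 psf.
P_a = ½ × 289.6 × (H − z_c) = 0.5×289.6×7.022 = 1017 lb/ft.

1020 lb/ft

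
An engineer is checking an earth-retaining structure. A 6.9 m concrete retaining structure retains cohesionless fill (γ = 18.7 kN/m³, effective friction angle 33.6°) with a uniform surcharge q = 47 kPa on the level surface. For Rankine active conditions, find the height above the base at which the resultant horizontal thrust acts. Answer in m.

2.78 m

K_a = 0.2875.
Triangular part P₁ = ½K_aγH² = 128.0 at H/3 = 2.300 m; rectangular part P₂ = K_a q H = 93.24 at H/2 = 3.450 m.
ȳ = (P₁·2.300 + P₂·3.450)/(P₁+P₂) = 2.785 m.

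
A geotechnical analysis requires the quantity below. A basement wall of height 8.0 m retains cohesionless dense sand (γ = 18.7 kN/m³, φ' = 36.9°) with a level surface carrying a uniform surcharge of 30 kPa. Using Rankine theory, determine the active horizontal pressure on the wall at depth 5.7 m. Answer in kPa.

K_a = (1 − sin φ)/(1 + sin φ) = 0.2497.
σ_v = γz + q = 18.7 × 5.7 + 30 = 136.6 kPa.
σ_h = K_a σ_v = 0.2497 × 136.6 = 34.10 kPa.

34.1 kPa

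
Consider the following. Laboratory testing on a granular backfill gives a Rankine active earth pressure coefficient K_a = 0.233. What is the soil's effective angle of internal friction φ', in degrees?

K_a = tan²(45° − φ/2) ⇒ 45° − φ/2 = arctan(√0.233) = 25.77°.
φ = 2(45° − 25.77°) = 38.47°.

38.5°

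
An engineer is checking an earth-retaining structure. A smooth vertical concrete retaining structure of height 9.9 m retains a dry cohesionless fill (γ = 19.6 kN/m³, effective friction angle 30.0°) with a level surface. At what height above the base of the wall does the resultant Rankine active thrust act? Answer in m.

3.30 m

K_a = 0.3333.
The pressure distribution is triangular, so the resultant acts at H/3 above the base = 9.9/3 = 3.300 m.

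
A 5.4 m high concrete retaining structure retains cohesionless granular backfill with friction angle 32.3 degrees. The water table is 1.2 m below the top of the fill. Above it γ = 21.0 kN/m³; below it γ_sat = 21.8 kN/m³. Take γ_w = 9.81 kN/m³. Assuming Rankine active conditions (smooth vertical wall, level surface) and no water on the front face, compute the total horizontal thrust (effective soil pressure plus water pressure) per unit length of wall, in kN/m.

K_a = tan²(45° − φ/2) = 0.3035.
γ' = 21.8 − 9.81 = 11.99 kN/m³. Depth below WT = 4.2 m.
σ'_h at WT = K_a γ d_w = 7.648 kPa; at base = 7.648 + K_a γ' × 4.2 = 22.93 kPa.
P₁ (0–1.2 m) = ½×7.648×1.2 = 4.589. P₂ (1.2–5.4 m) = ½(7.648+22.93)×4.2 = 64.21.
P_w = ½ γ_w h₂² = 0.5×9.81×4.2² = 86.52. Total = 4.589+64.21+86.52 = 155.3 kN/m.

155 kN/m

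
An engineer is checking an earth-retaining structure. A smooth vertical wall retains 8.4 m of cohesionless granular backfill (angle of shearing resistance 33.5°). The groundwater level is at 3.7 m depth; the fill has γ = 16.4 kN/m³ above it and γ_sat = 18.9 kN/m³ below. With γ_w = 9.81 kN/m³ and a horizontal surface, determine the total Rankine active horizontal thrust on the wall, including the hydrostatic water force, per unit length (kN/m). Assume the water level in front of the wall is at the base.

252 kN/m

K_a = tan²(45° − φ/2) = 0.2887.
γ' = 18.9 − 9.81 = 9.090 kN/m³. Depth below WT = 4.7 m.
σ'_h at WT = K_a γ d_w = 17.52 kPa; at base = 17.52 + K_a γ' × 4.7 = 29.85 kPa.
P₁ (0–3.7 m) = ½×17.52×3.7 = 32.41. P₂ (3.7–8.4 m) = ½(17.52+29.85)×4.7 = 111.3.
P_w = ½ γ_w h₂² = 0.5×9.81×4.7² = 108.4. Total = 32.41+111.3+108.4 = 252.1 kN/m.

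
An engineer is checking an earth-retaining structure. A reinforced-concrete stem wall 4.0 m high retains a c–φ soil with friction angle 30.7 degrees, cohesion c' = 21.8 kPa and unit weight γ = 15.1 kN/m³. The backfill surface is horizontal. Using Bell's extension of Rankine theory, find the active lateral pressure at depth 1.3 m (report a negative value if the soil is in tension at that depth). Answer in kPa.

K_a = (1 − sin φ)/(1 + sin φ) = 0.3240.
σ_a = K_a γ z − 2c√K_a = 0.3240×15.1×1.3 − 2×21.8×0.5692 = -18.46 kPa.

-18.5 kPa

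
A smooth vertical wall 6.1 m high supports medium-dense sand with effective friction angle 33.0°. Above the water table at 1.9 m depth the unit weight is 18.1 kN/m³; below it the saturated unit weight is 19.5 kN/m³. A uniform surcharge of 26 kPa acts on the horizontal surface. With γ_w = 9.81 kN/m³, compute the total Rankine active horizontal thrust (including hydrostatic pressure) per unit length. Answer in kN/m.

K_a = tan²(45° − φ/2) = 0.2948.
γ' = 19.5 − 9.81 = 9.690 kN/m³. h₂ = H − d_w = 4.2 m.
σ'_h: at surface K_a·q = 7.665; at WT K_a(q+γd_w) = 17.80; at base K_a(q+γd_w+γ'h₂) = 29.80 kPa.
P₁ = ½(7.665+17.80)×1.9 = 24.19; P₂ = ½(17.80+29.80)×4.2 = 99.97; P_w = ½γ_w h₂² = 86.52.
Total = 24.19+99.97+86.52 = 210.7 kN/m.

211 kN/m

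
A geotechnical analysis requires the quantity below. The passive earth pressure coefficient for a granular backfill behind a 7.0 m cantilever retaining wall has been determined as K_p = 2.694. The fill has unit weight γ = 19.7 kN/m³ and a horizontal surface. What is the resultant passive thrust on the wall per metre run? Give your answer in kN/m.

1300 kN/m

P = ½ K_p γ H² = 0.5 × 2.694 × 19.7 × 7.0² = 1300 kN/m.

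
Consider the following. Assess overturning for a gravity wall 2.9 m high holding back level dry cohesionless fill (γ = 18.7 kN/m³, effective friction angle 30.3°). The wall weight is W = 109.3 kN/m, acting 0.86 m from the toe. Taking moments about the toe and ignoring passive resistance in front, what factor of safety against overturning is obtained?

K_a = tan²(45° − 30.3°/2) = 0.3293.
P_a = ½K_aγH² = 0.5×0.3293×18.7×2.9² = 25.90 kN/m, acting at H/3 = 0.9667 m above the base.
Overturning moment M_o = P_a × H/3 = 25.90 × 0.9667 = 25.03.
Resisting moment M_r = W × 0.86 = 109.3 × 0.86 = 94.00.
FS_overturning = M_r/M_o = 94.00/25.03 = 3.755.

3.76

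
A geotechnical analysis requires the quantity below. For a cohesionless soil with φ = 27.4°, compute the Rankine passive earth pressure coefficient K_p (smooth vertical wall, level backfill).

2.71

K_p = (1 + sin φ)/(1 − sin φ) = tan²(45° + 27.4°/2) = 2.705.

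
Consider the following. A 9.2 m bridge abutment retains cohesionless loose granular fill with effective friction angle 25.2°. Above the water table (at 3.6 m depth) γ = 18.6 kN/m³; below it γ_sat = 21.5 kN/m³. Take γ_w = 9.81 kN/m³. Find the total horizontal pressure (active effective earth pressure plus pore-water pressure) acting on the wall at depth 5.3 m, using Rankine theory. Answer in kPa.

51.6 kPa

K_a = (1 − sin φ)/(1 + sin φ) = 0.4027.
γ' = 21.5 − 9.81 = 11.69 kN/m³.
Effective vertical stress at 5.3 m: σ'_v = 18.6×3.6 + 11.69×1.70 = 86.83 kPa.
σ'_h = K_a σ'_v = 0.4027 × 86.83 = 34.97 kPa; u = γ_w × 1.70 = 16.68 kPa.
Total σ_h = 34.97 + 16.68 = 51.65 kPa.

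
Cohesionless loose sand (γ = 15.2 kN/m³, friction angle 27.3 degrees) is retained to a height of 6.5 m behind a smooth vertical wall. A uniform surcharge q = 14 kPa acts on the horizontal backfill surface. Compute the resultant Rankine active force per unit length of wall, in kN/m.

K_a = tan²(45° − φ/2) = 0.3711.
Soil triangle: ½ K_a γ H² = 0.5×0.3711×15.2×6.5² = 119.2 kN/m.
Surcharge rectangle: K_a q H = 0.3711×14×6.5 = 33.77 kN/m.
Total = 119.2 + 33.77 = 152.9 kN/m.

153 kN/m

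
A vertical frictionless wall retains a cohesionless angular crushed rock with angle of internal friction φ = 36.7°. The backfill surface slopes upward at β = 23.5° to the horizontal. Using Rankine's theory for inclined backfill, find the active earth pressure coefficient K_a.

0.318

K_a = cos β · (cos β − √(cos²β − cos²φ)) / (cos β + √(cos²β − cos²φ)).
cos β = 0.9171, cos φ = 0.8018, √(cos²β − cos²φ) = 0.4451.
K_a = 0.9171 × (0.9171 − 0.4451)/(0.9171 + 0.4451) = 0.3177.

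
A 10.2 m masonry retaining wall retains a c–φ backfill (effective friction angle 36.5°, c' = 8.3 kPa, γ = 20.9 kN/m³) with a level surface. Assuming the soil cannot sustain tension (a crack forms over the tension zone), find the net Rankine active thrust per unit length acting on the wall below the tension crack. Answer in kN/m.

K_a = 0.2541; √K_a = 0.5040.
Tension-crack depth z_c = 2c/(γ√K_a) = 2×8.3/(20.9×0.5040) = 1.576 m.
σ_a at base = K_a γ H − 2c√K_a = 0.2541×20.9×10.2 − 2×8.3×0.5040 = 45.79 kPa.
P_a = ½ × 45.79 × (H − z_c) = 0.5×45.79×8.624 = 197.5 kN/m.

197 kN/m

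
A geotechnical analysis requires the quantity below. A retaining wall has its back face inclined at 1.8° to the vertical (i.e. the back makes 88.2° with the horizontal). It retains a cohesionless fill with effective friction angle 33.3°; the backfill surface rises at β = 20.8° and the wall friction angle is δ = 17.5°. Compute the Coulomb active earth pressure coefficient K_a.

K_a = sin²(α+φ) / [sin²α · sin(α−δ) · (1 + √{sin(φ+δ)sin(φ−β) / (sin(α−δ)sin(α+β))})²].
With α = 88.2°, φ = 33.3°, δ = 17.5°, β = 20.8°: K_a = 0.3752.

0.375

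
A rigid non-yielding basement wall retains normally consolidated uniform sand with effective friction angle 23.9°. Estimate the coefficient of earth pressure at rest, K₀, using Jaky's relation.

0.595

K₀ = 1 − sin φ' = 1 − sin 23.9° = 0.5949.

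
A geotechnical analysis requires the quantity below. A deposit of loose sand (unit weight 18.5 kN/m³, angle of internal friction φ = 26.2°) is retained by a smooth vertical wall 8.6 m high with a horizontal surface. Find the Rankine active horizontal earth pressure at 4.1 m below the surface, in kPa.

29.4 kPa

K_a = (1 − sin φ)/(1 + sin φ) = 0.3874.
σ_h = K_a γ z = 0.3874 × 18.5 × 4.1 = 29.39 kPa.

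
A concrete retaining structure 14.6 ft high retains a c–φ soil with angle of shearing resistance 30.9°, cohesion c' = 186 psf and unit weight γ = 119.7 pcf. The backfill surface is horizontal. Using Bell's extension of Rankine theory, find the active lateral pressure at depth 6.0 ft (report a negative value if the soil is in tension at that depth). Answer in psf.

19.9 psf

K_a = (1 − sin φ)/(1 + sin φ) = 0.3214.
σ_a = K_a γ z − 2c√K_a = 0.3214×119.7×6.0 − 2×186×0.5669 = 19.94 psf.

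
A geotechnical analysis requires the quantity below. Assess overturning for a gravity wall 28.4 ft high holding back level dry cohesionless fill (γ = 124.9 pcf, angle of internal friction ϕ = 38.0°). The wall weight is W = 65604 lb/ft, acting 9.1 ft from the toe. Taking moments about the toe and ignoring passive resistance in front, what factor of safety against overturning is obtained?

5.26

K_a = tan²(45° − 38.0°/2) = 0.2379.
P_a = ½K_aγH² = 0.5×0.2379×124.9×28.4² = 11980 lb/ft, acting at H/3 = 9.467 ft above the base.
Overturning moment M_o = P_a × H/3 = 11980 × 9.467 = 113400.
Resisting moment M_r = W × 9.1 = 65604 × 9.1 = 597000.
FS_overturning = M_r/M_o = 597000/113400 = 5.263.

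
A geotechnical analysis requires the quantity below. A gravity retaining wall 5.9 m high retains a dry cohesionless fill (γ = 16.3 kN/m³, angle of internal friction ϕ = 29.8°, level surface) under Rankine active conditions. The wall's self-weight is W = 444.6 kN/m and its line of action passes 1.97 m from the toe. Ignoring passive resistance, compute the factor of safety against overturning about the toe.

4.67

K_a = tan²(45° − 29.8°/2) = 0.3360.
P_a = ½K_aγH² = 0.5×0.3360×16.3×5.9² = 95.33 kN/m, acting at H/3 = 1.967 m above the base.
Overturning moment M_o = P_a × H/3 = 95.33 × 1.967 = 187.5.
Resisting moment M_r = W × 1.97 = 444.6 × 1.97 = 875.9.
FS_overturning = M_r/M_o = 875.9/187.5 = 4.672.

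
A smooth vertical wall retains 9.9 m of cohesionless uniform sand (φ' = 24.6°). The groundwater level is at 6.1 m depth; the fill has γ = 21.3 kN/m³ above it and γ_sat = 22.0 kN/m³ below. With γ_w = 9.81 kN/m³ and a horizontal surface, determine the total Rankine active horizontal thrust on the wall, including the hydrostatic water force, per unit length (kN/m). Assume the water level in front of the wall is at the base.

474 kN/m

K_a = tan²(45° − φ/2) = 0.4121.
γ' = 22.0 − 9.81 = 12.19 kN/m³. Depth below WT = 3.8 m.
σ'_h at WT = K_a γ d_w = 53.55 kPa; at base = 53.55 + K_a γ' × 3.8 = 72.64 kPa.
P₁ (0–6.1 m) = ½×53.55×6.1 = 163.3. P₂ (6.1–9.9 m) = ½(53.55+72.64)×3.8 = 239.8.
P_w = ½ γ_w h₂² = 0.5×9.81×3.8² = 70.83. Total = 163.3+239.8+70.83 = 473.9 kN/m.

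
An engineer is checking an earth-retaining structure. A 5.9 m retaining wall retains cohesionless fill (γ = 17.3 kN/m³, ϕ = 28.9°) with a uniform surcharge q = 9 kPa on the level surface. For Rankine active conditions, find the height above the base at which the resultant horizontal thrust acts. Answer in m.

K_a = 0.3484.
Triangular part P₁ = ½K_aγH² = 104.9 at H/3 = 1.967 m; rectangular part P₂ = K_a q H = 18.50 at H/2 = 2.950 m.
ȳ = (P₁·1.967 + P₂·2.950)/(P₁+P₂) = 2.114 m.

2.11 m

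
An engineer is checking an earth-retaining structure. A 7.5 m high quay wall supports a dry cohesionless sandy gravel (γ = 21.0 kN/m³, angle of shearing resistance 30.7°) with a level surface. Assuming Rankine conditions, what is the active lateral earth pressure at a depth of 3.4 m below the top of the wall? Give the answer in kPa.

23.1 kPa

K_a = (1 − sin φ)/(1 + sin φ) = 0.3240.
σ_h = K_a γ z = 0.3240 × 21.0 × 3.4 = 23.14 kPa.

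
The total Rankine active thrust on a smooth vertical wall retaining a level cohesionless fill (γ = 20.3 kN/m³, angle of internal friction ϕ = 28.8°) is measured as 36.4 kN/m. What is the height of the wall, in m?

K_a = 0.3498. P_a = ½ K_a γ H² ⇒ H = √(2P_a/(K_a γ)).
H = √(2×36.4/(0.3498×20.3)) = 3.202 m.

3.20 m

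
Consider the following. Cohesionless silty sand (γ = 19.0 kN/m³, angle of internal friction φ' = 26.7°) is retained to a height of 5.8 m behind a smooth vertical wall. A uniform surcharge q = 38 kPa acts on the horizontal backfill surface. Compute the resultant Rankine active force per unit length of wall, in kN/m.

205 kN/m

K_a = tan²(45° − φ/2) = 0.3800.
Soil triangle: ½ K_a γ H² = 0.5×0.3800×19.0×5.8² = 121.4 kN/m.
Surcharge rectangle: K_a q H = 0.3800×38×5.8 = 83.74 kN/m.
Total = 121.4 + 83.74 = 205.2 kN/m.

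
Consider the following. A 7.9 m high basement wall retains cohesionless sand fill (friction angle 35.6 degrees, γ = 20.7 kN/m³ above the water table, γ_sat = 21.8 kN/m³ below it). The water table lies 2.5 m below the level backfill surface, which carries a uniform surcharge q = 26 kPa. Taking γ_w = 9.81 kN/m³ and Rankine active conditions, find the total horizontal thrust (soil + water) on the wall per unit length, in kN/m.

K_a = tan²(45° − φ/2) = 0.2641.
γ' = 21.8 − 9.81 = 11.99 kN/m³. h₂ = H − d_w = 5.4 m.
σ'_h: at surface K_a·q = 6.867; at WT K_a(q+γd_w) = 20.54; at base K_a(q+γd_w+γ'h₂) = 37.64 kPa.
P₁ = ½(6.867+20.54)×2.5 = 34.25; P₂ = ½(20.54+37.64)×5.4 = 157.1; P_w = ½γ_w h₂² = 143.0.
Total = 34.25+157.1+143.0 = 334.3 kN/m.

334 kN/m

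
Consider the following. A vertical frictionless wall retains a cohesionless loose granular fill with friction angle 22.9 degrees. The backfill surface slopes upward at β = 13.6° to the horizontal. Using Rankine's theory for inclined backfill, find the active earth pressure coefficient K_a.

0.502

K_a = cos β · (cos β − √(cos²β − cos²φ)) / (cos β + √(cos²β − cos²φ)).
cos β = 0.9720, cos φ = 0.9212, √(cos²β − cos²φ) = 0.3100.
K_a = 0.9720 × (0.9720 − 0.3100)/(0.9720 + 0.3100) = 0.5018.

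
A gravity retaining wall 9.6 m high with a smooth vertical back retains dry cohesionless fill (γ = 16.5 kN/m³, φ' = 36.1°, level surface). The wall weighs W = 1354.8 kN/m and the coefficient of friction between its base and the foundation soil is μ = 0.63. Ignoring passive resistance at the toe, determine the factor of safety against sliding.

K_a = tan²(45° − 36.1°/2) = 0.2585.
P_a = ½K_aγH² = 0.5×0.2585×16.5×9.6² = 196.5 kN/m, acting at H/3 = 3.200 m above the base.
FS_sliding = μW / P_a = 0.63×1354.8 / 196.5 = 4.343.

4.34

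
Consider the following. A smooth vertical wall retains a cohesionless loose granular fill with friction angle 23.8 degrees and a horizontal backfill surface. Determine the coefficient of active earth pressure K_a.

K_a = (1 − sin φ)/(1 + sin φ) = (1 − sin 23.8°)/(1 + sin 23.8°) = 0.4250.

0.425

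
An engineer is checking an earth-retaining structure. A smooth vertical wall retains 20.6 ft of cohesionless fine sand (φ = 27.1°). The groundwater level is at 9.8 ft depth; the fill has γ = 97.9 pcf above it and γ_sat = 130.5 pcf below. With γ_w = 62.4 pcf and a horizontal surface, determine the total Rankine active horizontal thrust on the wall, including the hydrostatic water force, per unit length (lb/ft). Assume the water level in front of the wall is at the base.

K_a = tan²(45° − φ/2) = 0.3741.
γ' = 130.5 − 62.4 = 68.10 pcf. Depth below WT = 10.8 ft.
σ'_h at WT = K_a γ d_w = 358.9 psf; at base = 358.9 + K_a γ' × 10.8 = 634.0 psf.
P₁ (0–9.8 ft) = ½×358.9×9.8 = 1758. P₂ (9.8–20.6 ft) = ½(358.9+634.0)×10.8 = 5361.
P_w = ½ γ_w h₂² = 0.5×62.4×10.8² = 3639. Total = 1758+5361+3639 = 10760 lb/ft.

10800 lb/ft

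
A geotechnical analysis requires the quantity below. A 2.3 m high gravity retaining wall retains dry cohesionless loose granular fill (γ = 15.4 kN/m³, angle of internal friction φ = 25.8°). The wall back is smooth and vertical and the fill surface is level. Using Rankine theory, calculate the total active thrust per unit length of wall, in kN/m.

K_a = tan²(45° − φ/2) = 0.3935.
P_a = ½ K_a γ H² = 0.5 × 0.3935 × 15.4 × 2.3² = 16.03 kN/m.

16.0 kN/m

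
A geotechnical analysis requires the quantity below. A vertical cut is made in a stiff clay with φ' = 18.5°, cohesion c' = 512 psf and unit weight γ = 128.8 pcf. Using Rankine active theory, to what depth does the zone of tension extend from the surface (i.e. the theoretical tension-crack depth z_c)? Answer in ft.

K_a = tan²(45° − 18.5°/2) = 0.5183; √K_a = 0.7199.
The active pressure is zero where K_a γ z = 2c√K_a, so z_c = 2c/(γ√K_a) = 2×512/(128.8×0.7199) = 11.04 ft.

11.0 ft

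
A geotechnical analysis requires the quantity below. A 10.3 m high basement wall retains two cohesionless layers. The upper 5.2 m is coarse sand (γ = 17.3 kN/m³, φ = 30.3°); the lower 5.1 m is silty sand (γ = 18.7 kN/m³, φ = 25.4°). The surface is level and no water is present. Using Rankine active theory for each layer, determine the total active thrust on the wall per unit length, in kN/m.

358 kN/m

K_a1 = tan²(45°−30.3°/2) = 0.3293; K_a2 = tan²(45°−25.4°/2) = 0.3996.
Layer 1: σ at base = K_a1 γ₁ h₁ = 29.63 kPa; P₁ = ½×29.63×5.2 = 77.03.
Layer 2: σ_v at top = γ₁h₁ = 89.96; σ_h top = K_a2×89.96 = 35.95; σ_h base = K_a2×(89.96+18.7×5.1) = 74.07.
P₂ = ½(35.95+74.07)×5.1 = 280.5. Total P_a = 77.03+280.5 = 357.6 kN/m.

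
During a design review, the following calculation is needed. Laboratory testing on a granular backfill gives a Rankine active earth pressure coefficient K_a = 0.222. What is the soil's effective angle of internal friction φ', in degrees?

39.5°

K_a = tan²(45° − φ/2) ⇒ 45° − φ/2 = arctan(√0.222) = 25.23°.
φ = 2(45° − 25.23°) = 39.54°.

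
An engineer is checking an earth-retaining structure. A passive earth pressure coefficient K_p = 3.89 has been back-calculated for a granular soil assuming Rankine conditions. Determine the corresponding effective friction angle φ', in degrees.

36.2°

K_p = (1+sin φ)/(1−sin φ) ⇒ sin φ = (K_p − 1)/(K_p + 1) = 0.5910.
φ = arcsin(0.5910) = 36.23°.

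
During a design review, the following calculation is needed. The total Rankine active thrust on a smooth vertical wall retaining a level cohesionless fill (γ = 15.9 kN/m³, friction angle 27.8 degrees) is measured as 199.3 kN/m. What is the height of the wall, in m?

8.30 m

K_a = 0.3639. P_a = ½ K_a γ H² ⇒ H = √(2P_a/(K_a γ)).
H = √(2×199.3/(0.3639×15.9)) = 8.300 m.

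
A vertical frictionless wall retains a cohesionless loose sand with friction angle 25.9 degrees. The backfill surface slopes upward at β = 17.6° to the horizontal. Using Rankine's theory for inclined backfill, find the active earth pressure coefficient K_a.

0.479

K_a = cos β · (cos β − √(cos²β − cos²φ)) / (cos β + √(cos²β − cos²φ)).
cos β = 0.9532, cos φ = 0.8996, √(cos²β − cos²φ) = 0.3152.
K_a = 0.9532 × (0.9532 − 0.3152)/(0.9532 + 0.3152) = 0.4794.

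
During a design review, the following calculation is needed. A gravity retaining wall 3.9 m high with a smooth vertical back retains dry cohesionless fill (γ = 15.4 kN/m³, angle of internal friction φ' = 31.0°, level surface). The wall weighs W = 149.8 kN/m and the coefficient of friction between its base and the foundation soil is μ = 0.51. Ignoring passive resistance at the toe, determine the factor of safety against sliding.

2.04

K_a = tan²(45° − 31.0°/2) = 0.3201.
P_a = ½K_aγH² = 0.5×0.3201×15.4×3.9² = 37.49 kN/m, acting at H/3 = 1.300 m above the base.
FS_sliding = μW / P_a = 0.51×149.8 / 37.49 = 2.038.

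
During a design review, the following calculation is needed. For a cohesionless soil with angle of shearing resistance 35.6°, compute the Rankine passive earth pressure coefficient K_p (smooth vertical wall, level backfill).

3.79

K_p = (1 + sin φ)/(1 − sin φ) = tan²(45° + 35.6°/2) = 3.786.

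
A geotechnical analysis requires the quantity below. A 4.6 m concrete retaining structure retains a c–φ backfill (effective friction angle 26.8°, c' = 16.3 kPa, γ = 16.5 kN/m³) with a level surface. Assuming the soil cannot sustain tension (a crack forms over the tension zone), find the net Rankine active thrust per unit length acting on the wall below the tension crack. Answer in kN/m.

6.02 kN/m

K_a = 0.3785; √K_a = 0.6152.
Tension-crack depth z_c = 2c/(γ√K_a) = 2×16.3/(16.5×0.6152) = 3.212 m.
σ_a at base = K_a γ H − 2c√K_a = 0.3785×16.5×4.6 − 2×16.3×0.6152 = 8.671 kPa.
P_a = ½ × 8.671 × (H − z_c) = 0.5×8.671×1.388 = 6.019 kN/m.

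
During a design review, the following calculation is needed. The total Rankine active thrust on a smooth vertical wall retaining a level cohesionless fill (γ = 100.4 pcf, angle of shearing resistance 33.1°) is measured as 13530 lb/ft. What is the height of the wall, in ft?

30.3 ft

K_a = 0.2936. P_a = ½ K_a γ H² ⇒ H = √(2P_a/(K_a γ)).
H = √(2×13530/(0.2936×100.4)) = 30.30 ft.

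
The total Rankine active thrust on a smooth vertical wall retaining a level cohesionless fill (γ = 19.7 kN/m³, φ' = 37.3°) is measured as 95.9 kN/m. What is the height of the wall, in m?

K_a = 0.2453. P_a = ½ K_a γ H² ⇒ H = √(2P_a/(K_a γ)).
H = √(2×95.9/(0.2453×19.7)) = 6.300 m.

6.30 m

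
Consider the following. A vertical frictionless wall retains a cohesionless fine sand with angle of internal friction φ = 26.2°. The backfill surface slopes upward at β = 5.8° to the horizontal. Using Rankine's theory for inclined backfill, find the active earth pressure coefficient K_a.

0.395

K_a = cos β · (cos β − √(cos²β − cos²φ)) / (cos β + √(cos²β − cos²φ)).
cos β = 0.9949, cos φ = 0.8973, √(cos²β − cos²φ) = 0.4298.
K_a = 0.9949 × (0.9949 − 0.4298)/(0.9949 + 0.4298) = 0.3946.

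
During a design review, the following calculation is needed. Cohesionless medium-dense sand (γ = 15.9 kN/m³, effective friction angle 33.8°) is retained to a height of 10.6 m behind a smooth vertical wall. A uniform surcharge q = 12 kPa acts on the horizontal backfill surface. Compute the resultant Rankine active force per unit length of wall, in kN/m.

291 kN/m

K_a = tan²(45° − φ/2) = 0.2851.
Soil triangle: ½ K_a γ H² = 0.5×0.2851×15.9×10.6² = 254.7 kN/m.
Surcharge rectangle: K_a q H = 0.2851×12×10.6 = 36.27 kN/m.
Total = 254.7 + 36.27 = 290.9 kN/m.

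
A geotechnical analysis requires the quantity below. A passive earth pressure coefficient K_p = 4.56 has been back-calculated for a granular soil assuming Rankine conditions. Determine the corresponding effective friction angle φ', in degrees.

39.8°

K_p = (1+sin φ)/(1−sin φ) ⇒ sin φ = (K_p − 1)/(K_p + 1) = 0.6403.
φ = arcsin(0.6403) = 39.81°.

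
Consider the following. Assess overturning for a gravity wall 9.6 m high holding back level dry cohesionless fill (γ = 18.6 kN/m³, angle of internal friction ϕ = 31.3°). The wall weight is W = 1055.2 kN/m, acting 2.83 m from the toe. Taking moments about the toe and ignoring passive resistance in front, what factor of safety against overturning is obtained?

K_a = tan²(45° − 31.3°/2) = 0.3162.
P_a = ½K_aγH² = 0.5×0.3162×18.6×9.6² = 271.0 kN/m, acting at H/3 = 3.200 m above the base.
Overturning moment M_o = P_a × H/3 = 271.0 × 3.200 = 867.3.
Resisting moment M_r = W × 2.83 = 1055.2 × 2.83 = 2986.
FS_overturning = M_r/M_o = 2986/867.3 = 3.443.

3.44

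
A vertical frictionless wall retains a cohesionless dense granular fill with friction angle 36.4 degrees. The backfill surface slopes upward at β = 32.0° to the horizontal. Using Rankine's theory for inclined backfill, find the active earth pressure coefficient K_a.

K_a = cos β · (cos β − √(cos²β − cos²φ)) / (cos β + √(cos²β − cos²φ)).
cos β = 0.8480, cos φ = 0.8049, √(cos²β − cos²φ) = 0.2671.
K_a = 0.8480 × (0.8480 − 0.2671)/(0.8480 + 0.2671) = 0.4418.

0.442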